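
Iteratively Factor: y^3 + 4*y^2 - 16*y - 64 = (y + 4)*(y^2 - 16) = (y + 4)^2*(y - 4)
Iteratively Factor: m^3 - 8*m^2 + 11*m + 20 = (m - 5)*(m^2 - 3*m - 4) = (m - 5)*(m + 1)*(m - 4)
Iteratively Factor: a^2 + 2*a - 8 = (a + 4)*(a - 2)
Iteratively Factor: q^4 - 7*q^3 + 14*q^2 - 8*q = (q - 2)*(q^3 - 5*q^2 + 4*q) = (q - 2)*(q - 1)*(q^2 - 4*q) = (q - 4)*(q - 2)*(q - 1)*(q)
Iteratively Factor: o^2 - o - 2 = (o + 1)*(o - 2)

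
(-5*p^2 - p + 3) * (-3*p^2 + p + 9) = 15*p^4 - 2*p^3 - 55*p^2 - 6*p + 27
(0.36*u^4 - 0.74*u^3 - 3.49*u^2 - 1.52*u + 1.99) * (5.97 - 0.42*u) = -0.1512*u^5 + 2.46*u^4 - 2.952*u^3 - 20.1969*u^2 - 9.9102*u + 11.8803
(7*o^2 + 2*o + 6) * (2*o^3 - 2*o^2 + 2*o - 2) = 14*o^5 - 10*o^4 + 22*o^3 - 22*o^2 + 8*o - 12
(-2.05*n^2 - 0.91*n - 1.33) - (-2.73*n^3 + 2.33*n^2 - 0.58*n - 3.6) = 2.73*n^3 - 4.38*n^2 - 0.33*n + 2.27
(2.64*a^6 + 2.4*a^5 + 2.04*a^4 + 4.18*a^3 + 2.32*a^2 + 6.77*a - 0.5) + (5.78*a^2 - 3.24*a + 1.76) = 2.64*a^6 + 2.4*a^5 + 2.04*a^4 + 4.18*a^3 + 8.1*a^2 + 3.53*a + 1.26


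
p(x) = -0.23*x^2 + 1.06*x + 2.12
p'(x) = 1.06 - 0.46*x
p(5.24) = 1.36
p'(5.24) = -1.35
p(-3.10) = -3.38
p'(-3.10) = 2.49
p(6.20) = -0.15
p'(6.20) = -1.79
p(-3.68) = -4.90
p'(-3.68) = 2.75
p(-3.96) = -5.68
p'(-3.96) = 2.88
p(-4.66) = -7.81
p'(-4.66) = 3.20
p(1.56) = 3.21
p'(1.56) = 0.34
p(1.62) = 3.23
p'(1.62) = 0.31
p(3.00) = 3.23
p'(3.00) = -0.32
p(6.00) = 0.20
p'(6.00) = -1.70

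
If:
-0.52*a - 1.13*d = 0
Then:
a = -2.17307692307692*d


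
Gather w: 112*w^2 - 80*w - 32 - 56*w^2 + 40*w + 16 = 56*w^2 - 40*w - 16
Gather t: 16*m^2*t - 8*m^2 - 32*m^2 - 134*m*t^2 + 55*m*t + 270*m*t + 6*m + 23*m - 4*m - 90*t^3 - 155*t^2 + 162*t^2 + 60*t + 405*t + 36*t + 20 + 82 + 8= -40*m^2 + 25*m - 90*t^3 + t^2*(7 - 134*m) + t*(16*m^2 + 325*m + 501) + 110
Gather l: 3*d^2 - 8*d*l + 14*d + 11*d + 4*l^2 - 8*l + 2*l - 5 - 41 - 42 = 3*d^2 + 25*d + 4*l^2 + l*(-8*d - 6) - 88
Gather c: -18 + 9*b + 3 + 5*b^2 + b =5*b^2 + 10*b - 15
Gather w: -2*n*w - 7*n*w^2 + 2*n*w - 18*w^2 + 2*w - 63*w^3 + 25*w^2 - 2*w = -63*w^3 + w^2*(7 - 7*n)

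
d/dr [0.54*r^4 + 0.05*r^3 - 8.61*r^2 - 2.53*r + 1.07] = 2.16*r^3 + 0.15*r^2 - 17.22*r - 2.53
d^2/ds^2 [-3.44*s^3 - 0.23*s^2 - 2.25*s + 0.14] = -20.64*s - 0.46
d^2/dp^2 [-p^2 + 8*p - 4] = -2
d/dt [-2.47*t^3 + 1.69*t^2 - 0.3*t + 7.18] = -7.41*t^2 + 3.38*t - 0.3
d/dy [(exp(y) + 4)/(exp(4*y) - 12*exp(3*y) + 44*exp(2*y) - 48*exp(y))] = (-3*exp(4*y) + 8*exp(3*y) + 100*exp(2*y) - 352*exp(y) + 192)*exp(-y)/(exp(6*y) - 24*exp(5*y) + 232*exp(4*y) - 1152*exp(3*y) + 3088*exp(2*y) - 4224*exp(y) + 2304)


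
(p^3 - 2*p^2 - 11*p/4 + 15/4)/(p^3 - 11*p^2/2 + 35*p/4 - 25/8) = 2*(2*p^2 + p - 3)/(4*p^2 - 12*p + 5)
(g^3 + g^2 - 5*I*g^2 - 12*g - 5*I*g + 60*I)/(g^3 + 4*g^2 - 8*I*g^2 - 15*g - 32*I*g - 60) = (g - 3)/(g - 3*I)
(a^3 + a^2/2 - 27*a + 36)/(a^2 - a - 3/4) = 2*(a^2 + 2*a - 24)/(2*a + 1)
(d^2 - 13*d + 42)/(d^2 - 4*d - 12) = (d - 7)/(d + 2)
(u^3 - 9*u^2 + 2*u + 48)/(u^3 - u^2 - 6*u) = (u - 8)/u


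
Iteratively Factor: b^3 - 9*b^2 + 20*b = (b - 5)*(b^2 - 4*b) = (b - 5)*(b - 4)*(b)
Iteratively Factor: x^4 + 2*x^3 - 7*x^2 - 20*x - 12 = (x + 2)*(x^3 - 7*x - 6) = (x + 2)^2*(x^2 - 2*x - 3) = (x - 3)*(x + 2)^2*(x + 1)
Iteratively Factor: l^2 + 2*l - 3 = (l - 1)*(l + 3)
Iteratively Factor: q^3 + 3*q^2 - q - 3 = (q - 1)*(q^2 + 4*q + 3) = (q - 1)*(q + 1)*(q + 3)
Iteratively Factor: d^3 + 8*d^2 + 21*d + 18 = (d + 3)*(d^2 + 5*d + 6) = (d + 2)*(d + 3)*(d + 3)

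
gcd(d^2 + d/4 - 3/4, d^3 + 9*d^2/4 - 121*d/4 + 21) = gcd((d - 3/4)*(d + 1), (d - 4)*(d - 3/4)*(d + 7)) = d - 3/4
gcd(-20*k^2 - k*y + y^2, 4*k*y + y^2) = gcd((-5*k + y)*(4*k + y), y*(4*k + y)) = 4*k + y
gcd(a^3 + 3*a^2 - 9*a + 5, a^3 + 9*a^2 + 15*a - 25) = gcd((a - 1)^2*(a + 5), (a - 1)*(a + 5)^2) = a^2 + 4*a - 5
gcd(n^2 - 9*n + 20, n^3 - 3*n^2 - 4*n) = n - 4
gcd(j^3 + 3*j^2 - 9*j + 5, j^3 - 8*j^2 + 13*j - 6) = j^2 - 2*j + 1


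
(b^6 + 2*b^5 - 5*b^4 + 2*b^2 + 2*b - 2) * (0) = 0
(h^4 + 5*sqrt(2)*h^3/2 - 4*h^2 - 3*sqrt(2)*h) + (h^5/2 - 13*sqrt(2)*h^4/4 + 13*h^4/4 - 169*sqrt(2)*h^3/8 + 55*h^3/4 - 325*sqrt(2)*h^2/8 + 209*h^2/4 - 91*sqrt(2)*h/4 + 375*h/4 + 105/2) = h^5/2 - 13*sqrt(2)*h^4/4 + 17*h^4/4 - 149*sqrt(2)*h^3/8 + 55*h^3/4 - 325*sqrt(2)*h^2/8 + 193*h^2/4 - 103*sqrt(2)*h/4 + 375*h/4 + 105/2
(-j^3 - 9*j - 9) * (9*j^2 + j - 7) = -9*j^5 - j^4 - 74*j^3 - 90*j^2 + 54*j + 63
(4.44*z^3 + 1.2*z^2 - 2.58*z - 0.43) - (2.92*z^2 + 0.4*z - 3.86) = 4.44*z^3 - 1.72*z^2 - 2.98*z + 3.43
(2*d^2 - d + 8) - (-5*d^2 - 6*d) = 7*d^2 + 5*d + 8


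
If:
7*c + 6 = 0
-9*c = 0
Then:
No Solution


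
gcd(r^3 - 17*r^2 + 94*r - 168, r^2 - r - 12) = r - 4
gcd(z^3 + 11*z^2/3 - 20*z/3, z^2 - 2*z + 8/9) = z - 4/3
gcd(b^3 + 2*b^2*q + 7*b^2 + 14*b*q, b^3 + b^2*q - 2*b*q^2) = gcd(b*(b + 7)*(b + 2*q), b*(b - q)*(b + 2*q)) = b^2 + 2*b*q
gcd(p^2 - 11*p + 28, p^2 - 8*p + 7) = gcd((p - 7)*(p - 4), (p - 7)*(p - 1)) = p - 7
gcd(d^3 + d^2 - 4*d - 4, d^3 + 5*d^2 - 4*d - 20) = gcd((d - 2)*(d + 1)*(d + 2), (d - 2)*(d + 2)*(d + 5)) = d^2 - 4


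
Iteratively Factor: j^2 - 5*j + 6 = (j - 2)*(j - 3)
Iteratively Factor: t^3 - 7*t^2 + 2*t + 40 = (t - 5)*(t^2 - 2*t - 8) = (t - 5)*(t - 4)*(t + 2)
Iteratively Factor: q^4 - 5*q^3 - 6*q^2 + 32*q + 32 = (q - 4)*(q^3 - q^2 - 10*q - 8) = (q - 4)^2*(q^2 + 3*q + 2) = (q - 4)^2*(q + 2)*(q + 1)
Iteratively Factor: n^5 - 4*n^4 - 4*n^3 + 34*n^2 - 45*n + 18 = (n + 3)*(n^4 - 7*n^3 + 17*n^2 - 17*n + 6) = (n - 1)*(n + 3)*(n^3 - 6*n^2 + 11*n - 6) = (n - 1)^2*(n + 3)*(n^2 - 5*n + 6) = (n - 3)*(n - 1)^2*(n + 3)*(n - 2)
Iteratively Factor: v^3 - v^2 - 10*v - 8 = (v - 4)*(v^2 + 3*v + 2) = (v - 4)*(v + 1)*(v + 2)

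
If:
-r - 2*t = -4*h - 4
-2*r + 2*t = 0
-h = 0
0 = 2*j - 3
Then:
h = 0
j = 3/2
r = 4/3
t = 4/3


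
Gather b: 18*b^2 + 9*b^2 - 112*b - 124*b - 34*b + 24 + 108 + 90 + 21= 27*b^2 - 270*b + 243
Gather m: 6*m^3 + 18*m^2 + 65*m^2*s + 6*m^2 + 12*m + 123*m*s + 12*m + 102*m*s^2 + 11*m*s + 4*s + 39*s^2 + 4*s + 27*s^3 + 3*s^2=6*m^3 + m^2*(65*s + 24) + m*(102*s^2 + 134*s + 24) + 27*s^3 + 42*s^2 + 8*s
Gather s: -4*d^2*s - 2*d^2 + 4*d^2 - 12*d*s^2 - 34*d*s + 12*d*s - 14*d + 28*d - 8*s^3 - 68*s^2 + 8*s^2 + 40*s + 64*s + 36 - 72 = 2*d^2 + 14*d - 8*s^3 + s^2*(-12*d - 60) + s*(-4*d^2 - 22*d + 104) - 36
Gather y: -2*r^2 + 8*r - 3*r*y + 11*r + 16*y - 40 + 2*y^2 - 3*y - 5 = -2*r^2 + 19*r + 2*y^2 + y*(13 - 3*r) - 45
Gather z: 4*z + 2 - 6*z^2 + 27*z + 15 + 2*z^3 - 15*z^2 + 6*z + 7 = 2*z^3 - 21*z^2 + 37*z + 24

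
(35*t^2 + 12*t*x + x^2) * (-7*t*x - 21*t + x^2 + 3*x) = -245*t^3*x - 735*t^3 - 49*t^2*x^2 - 147*t^2*x + 5*t*x^3 + 15*t*x^2 + x^4 + 3*x^3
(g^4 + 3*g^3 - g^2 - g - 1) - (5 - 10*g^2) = g^4 + 3*g^3 + 9*g^2 - g - 6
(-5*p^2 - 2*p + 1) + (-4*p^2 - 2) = -9*p^2 - 2*p - 1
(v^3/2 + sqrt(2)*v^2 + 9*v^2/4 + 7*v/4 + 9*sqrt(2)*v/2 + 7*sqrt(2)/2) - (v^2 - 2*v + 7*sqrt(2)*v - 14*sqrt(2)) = v^3/2 + 5*v^2/4 + sqrt(2)*v^2 - 5*sqrt(2)*v/2 + 15*v/4 + 35*sqrt(2)/2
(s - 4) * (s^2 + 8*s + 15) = s^3 + 4*s^2 - 17*s - 60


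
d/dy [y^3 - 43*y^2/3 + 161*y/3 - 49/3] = 3*y^2 - 86*y/3 + 161/3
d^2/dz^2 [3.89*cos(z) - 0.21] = -3.89*cos(z)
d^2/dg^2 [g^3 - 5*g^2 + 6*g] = 6*g - 10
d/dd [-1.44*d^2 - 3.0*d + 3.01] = -2.88*d - 3.0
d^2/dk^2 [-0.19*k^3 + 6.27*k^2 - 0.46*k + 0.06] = 12.54 - 1.14*k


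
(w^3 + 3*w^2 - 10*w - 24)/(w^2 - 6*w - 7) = (-w^3 - 3*w^2 + 10*w + 24)/(-w^2 + 6*w + 7)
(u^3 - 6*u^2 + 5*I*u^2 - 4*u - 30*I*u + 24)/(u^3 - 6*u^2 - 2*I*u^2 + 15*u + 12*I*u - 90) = (u^2 + 5*I*u - 4)/(u^2 - 2*I*u + 15)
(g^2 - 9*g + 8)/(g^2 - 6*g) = (g^2 - 9*g + 8)/(g*(g - 6))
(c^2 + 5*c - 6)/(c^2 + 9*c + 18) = (c - 1)/(c + 3)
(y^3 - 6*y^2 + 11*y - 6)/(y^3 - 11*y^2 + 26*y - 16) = (y - 3)/(y - 8)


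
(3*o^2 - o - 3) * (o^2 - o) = 3*o^4 - 4*o^3 - 2*o^2 + 3*o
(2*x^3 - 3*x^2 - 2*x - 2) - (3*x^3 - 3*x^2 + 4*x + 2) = -x^3 - 6*x - 4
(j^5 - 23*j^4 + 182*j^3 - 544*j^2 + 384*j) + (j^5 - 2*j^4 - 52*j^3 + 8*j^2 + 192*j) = 2*j^5 - 25*j^4 + 130*j^3 - 536*j^2 + 576*j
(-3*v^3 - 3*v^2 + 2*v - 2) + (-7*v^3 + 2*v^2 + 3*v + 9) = -10*v^3 - v^2 + 5*v + 7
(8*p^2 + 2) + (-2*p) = 8*p^2 - 2*p + 2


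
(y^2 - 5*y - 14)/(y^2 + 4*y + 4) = (y - 7)/(y + 2)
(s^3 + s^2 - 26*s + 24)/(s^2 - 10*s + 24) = (s^2 + 5*s - 6)/(s - 6)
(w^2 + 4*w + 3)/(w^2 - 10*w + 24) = (w^2 + 4*w + 3)/(w^2 - 10*w + 24)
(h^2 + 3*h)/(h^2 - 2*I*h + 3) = h*(h + 3)/(h^2 - 2*I*h + 3)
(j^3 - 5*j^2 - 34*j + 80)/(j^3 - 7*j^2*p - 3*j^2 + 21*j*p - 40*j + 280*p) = (2 - j)/(-j + 7*p)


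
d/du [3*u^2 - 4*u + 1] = 6*u - 4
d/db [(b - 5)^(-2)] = -2/(b - 5)^3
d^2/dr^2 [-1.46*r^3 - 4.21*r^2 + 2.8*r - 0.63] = -8.76*r - 8.42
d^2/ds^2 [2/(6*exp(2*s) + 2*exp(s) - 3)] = 4*(4*(6*exp(s) + 1)^2*exp(s) - (12*exp(s) + 1)*(6*exp(2*s) + 2*exp(s) - 3))*exp(s)/(6*exp(2*s) + 2*exp(s) - 3)^3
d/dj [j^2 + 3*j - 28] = 2*j + 3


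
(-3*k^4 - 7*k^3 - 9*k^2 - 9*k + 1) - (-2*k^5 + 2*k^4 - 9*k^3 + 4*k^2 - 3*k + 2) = 2*k^5 - 5*k^4 + 2*k^3 - 13*k^2 - 6*k - 1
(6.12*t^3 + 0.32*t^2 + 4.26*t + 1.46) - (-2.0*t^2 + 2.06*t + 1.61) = 6.12*t^3 + 2.32*t^2 + 2.2*t - 0.15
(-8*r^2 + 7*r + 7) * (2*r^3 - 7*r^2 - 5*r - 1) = -16*r^5 + 70*r^4 + 5*r^3 - 76*r^2 - 42*r - 7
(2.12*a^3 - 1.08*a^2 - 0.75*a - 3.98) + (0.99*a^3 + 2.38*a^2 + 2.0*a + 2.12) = 3.11*a^3 + 1.3*a^2 + 1.25*a - 1.86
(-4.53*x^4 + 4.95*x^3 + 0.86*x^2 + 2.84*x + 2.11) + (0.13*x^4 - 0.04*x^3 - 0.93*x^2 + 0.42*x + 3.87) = -4.4*x^4 + 4.91*x^3 - 0.0700000000000001*x^2 + 3.26*x + 5.98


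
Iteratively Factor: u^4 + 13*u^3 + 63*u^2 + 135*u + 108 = (u + 3)*(u^3 + 10*u^2 + 33*u + 36) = (u + 3)^2*(u^2 + 7*u + 12) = (u + 3)^3*(u + 4)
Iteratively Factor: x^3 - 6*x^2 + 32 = (x - 4)*(x^2 - 2*x - 8) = (x - 4)*(x + 2)*(x - 4)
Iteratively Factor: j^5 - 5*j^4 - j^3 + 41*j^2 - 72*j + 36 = (j - 3)*(j^4 - 2*j^3 - 7*j^2 + 20*j - 12) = (j - 3)*(j + 3)*(j^3 - 5*j^2 + 8*j - 4) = (j - 3)*(j - 2)*(j + 3)*(j^2 - 3*j + 2) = (j - 3)*(j - 2)*(j - 1)*(j + 3)*(j - 2)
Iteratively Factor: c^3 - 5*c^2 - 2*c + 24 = (c - 4)*(c^2 - c - 6) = (c - 4)*(c + 2)*(c - 3)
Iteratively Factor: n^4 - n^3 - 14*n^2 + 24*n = (n - 2)*(n^3 + n^2 - 12*n) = (n - 3)*(n - 2)*(n^2 + 4*n) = n*(n - 3)*(n - 2)*(n + 4)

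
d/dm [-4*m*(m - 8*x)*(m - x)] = -12*m^2 + 72*m*x - 32*x^2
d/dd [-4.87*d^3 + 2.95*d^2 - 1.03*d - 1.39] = -14.61*d^2 + 5.9*d - 1.03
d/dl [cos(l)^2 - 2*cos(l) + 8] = 2*(1 - cos(l))*sin(l)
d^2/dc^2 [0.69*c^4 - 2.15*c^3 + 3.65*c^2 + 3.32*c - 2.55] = 8.28*c^2 - 12.9*c + 7.3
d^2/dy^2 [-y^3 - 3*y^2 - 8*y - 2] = -6*y - 6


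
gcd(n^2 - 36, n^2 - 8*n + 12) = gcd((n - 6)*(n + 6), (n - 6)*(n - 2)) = n - 6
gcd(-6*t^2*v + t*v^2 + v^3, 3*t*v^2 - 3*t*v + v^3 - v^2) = 3*t*v + v^2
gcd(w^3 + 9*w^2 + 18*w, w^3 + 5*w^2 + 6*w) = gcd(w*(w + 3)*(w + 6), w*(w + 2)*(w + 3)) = w^2 + 3*w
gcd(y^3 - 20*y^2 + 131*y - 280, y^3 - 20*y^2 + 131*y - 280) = y^3 - 20*y^2 + 131*y - 280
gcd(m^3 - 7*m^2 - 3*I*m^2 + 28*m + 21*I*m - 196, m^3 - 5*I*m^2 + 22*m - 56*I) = m^2 - 3*I*m + 28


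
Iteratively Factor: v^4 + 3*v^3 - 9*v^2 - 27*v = (v + 3)*(v^3 - 9*v) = (v + 3)^2*(v^2 - 3*v) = (v - 3)*(v + 3)^2*(v)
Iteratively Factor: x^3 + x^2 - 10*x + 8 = (x - 2)*(x^2 + 3*x - 4) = (x - 2)*(x - 1)*(x + 4)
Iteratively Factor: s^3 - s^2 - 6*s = (s - 3)*(s^2 + 2*s) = (s - 3)*(s + 2)*(s)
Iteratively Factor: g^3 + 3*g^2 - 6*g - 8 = (g + 4)*(g^2 - g - 2) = (g + 1)*(g + 4)*(g - 2)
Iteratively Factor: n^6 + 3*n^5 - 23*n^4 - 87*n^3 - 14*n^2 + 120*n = (n)*(n^5 + 3*n^4 - 23*n^3 - 87*n^2 - 14*n + 120) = n*(n + 4)*(n^4 - n^3 - 19*n^2 - 11*n + 30) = n*(n + 2)*(n + 4)*(n^3 - 3*n^2 - 13*n + 15) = n*(n + 2)*(n + 3)*(n + 4)*(n^2 - 6*n + 5) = n*(n - 1)*(n + 2)*(n + 3)*(n + 4)*(n - 5)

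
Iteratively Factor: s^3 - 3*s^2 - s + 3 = (s + 1)*(s^2 - 4*s + 3) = (s - 3)*(s + 1)*(s - 1)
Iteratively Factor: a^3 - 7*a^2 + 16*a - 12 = (a - 2)*(a^2 - 5*a + 6) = (a - 3)*(a - 2)*(a - 2)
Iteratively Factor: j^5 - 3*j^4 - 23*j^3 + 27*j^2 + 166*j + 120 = (j - 5)*(j^4 + 2*j^3 - 13*j^2 - 38*j - 24) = (j - 5)*(j + 1)*(j^3 + j^2 - 14*j - 24) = (j - 5)*(j + 1)*(j + 2)*(j^2 - j - 12) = (j - 5)*(j - 4)*(j + 1)*(j + 2)*(j + 3)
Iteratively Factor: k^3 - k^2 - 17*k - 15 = (k + 3)*(k^2 - 4*k - 5) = (k + 1)*(k + 3)*(k - 5)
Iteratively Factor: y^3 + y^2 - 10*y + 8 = (y - 2)*(y^2 + 3*y - 4) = (y - 2)*(y + 4)*(y - 1)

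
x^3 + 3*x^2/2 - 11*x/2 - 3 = (x - 2)*(x + 1/2)*(x + 3)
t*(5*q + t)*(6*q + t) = 30*q^2*t + 11*q*t^2 + t^3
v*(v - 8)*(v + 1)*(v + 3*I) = v^4 - 7*v^3 + 3*I*v^3 - 8*v^2 - 21*I*v^2 - 24*I*v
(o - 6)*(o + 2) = o^2 - 4*o - 12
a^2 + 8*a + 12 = (a + 2)*(a + 6)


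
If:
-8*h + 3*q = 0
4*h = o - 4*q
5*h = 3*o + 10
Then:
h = -10/39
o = -440/117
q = -80/117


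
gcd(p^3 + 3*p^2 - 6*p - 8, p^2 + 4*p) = p + 4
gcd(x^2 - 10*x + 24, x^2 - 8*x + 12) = x - 6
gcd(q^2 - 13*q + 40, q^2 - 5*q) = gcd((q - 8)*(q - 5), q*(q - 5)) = q - 5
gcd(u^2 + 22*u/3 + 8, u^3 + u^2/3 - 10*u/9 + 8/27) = u + 4/3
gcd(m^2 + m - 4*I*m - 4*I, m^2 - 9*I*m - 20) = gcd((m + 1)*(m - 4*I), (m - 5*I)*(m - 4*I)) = m - 4*I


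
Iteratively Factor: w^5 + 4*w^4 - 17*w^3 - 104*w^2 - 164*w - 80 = (w + 2)*(w^4 + 2*w^3 - 21*w^2 - 62*w - 40) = (w + 2)*(w + 4)*(w^3 - 2*w^2 - 13*w - 10) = (w - 5)*(w + 2)*(w + 4)*(w^2 + 3*w + 2) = (w - 5)*(w + 1)*(w + 2)*(w + 4)*(w + 2)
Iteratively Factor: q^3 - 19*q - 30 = (q + 2)*(q^2 - 2*q - 15) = (q - 5)*(q + 2)*(q + 3)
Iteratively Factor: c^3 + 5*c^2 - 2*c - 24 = (c + 4)*(c^2 + c - 6) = (c - 2)*(c + 4)*(c + 3)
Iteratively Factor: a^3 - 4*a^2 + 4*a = (a - 2)*(a^2 - 2*a) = a*(a - 2)*(a - 2)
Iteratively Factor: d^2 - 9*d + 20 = (d - 4)*(d - 5)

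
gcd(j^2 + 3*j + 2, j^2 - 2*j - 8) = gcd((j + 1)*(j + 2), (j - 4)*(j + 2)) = j + 2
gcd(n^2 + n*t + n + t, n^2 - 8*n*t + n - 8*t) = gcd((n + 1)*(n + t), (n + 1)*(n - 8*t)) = n + 1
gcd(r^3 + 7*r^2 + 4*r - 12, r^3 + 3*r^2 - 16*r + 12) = r^2 + 5*r - 6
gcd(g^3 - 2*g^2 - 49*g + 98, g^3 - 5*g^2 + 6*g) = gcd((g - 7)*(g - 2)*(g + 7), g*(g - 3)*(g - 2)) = g - 2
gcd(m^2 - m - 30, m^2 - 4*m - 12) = m - 6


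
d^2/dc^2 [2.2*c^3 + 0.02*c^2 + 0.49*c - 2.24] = 13.2*c + 0.04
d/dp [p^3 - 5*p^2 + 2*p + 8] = 3*p^2 - 10*p + 2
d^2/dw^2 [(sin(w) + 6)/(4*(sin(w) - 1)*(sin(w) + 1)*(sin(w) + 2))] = (-15*(1 - cos(w)^2)^2 - sin(w)^5 + 69*sin(w)*cos(w)^2/2 - 85*sin(w)/2 + 22*cos(w)^2 - 36)/((sin(w) + 2)^3*cos(w)^4)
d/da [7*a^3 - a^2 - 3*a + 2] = 21*a^2 - 2*a - 3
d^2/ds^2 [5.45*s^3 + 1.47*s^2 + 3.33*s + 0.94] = 32.7*s + 2.94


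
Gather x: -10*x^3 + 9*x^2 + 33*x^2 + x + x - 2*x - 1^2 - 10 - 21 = -10*x^3 + 42*x^2 - 32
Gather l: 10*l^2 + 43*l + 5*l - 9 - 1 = 10*l^2 + 48*l - 10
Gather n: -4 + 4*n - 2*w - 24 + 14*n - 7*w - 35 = 18*n - 9*w - 63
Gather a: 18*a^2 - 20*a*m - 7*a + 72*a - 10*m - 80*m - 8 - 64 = 18*a^2 + a*(65 - 20*m) - 90*m - 72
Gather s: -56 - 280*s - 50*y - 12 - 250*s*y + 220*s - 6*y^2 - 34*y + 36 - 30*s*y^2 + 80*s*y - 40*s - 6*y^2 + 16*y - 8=s*(-30*y^2 - 170*y - 100) - 12*y^2 - 68*y - 40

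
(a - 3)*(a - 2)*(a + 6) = a^3 + a^2 - 24*a + 36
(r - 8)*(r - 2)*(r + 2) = r^3 - 8*r^2 - 4*r + 32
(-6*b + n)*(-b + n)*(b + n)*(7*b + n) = 42*b^4 - b^3*n - 43*b^2*n^2 + b*n^3 + n^4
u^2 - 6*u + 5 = (u - 5)*(u - 1)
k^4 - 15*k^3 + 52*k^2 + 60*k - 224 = (k - 8)*(k - 7)*(k - 2)*(k + 2)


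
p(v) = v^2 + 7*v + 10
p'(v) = 2*v + 7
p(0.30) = 12.19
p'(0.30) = 7.60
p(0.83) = 16.50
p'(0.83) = 8.66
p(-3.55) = -2.25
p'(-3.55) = -0.10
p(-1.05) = 3.75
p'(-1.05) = 4.90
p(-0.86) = 4.72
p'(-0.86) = 5.28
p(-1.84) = 0.51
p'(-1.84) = 3.32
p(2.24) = 30.70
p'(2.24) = 11.48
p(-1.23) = 2.90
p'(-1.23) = 4.54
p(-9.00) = 28.00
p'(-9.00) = -11.00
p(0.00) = 10.00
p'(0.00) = 7.00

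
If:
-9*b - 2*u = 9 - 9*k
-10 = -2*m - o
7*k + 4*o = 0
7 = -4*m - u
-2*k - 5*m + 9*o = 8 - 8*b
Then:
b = 3741/569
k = 504/569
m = 3286/569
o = -882/569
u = -17127/569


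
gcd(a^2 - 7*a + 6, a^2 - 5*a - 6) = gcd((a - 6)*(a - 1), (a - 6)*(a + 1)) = a - 6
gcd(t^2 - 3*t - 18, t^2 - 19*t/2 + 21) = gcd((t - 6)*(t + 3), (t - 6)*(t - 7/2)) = t - 6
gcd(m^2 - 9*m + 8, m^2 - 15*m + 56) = m - 8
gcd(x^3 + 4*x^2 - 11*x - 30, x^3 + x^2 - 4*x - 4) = x + 2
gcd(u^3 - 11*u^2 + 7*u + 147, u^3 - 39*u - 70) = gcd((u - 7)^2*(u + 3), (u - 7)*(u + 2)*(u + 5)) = u - 7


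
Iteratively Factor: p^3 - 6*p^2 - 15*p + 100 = (p + 4)*(p^2 - 10*p + 25) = (p - 5)*(p + 4)*(p - 5)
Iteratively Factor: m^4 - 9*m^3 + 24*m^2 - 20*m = (m - 5)*(m^3 - 4*m^2 + 4*m) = (m - 5)*(m - 2)*(m^2 - 2*m) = (m - 5)*(m - 2)^2*(m)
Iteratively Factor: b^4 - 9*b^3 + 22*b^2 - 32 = (b - 4)*(b^3 - 5*b^2 + 2*b + 8) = (b - 4)^2*(b^2 - b - 2) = (b - 4)^2*(b - 2)*(b + 1)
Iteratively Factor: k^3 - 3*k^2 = (k)*(k^2 - 3*k) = k*(k - 3)*(k)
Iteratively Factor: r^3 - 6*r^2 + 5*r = (r - 1)*(r^2 - 5*r) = (r - 5)*(r - 1)*(r)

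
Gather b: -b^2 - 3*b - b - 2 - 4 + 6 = -b^2 - 4*b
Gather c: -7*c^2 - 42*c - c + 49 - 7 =-7*c^2 - 43*c + 42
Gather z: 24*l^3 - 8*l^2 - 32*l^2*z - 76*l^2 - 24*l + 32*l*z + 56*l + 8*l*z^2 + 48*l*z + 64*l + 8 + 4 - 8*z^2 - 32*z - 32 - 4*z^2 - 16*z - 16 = 24*l^3 - 84*l^2 + 96*l + z^2*(8*l - 12) + z*(-32*l^2 + 80*l - 48) - 36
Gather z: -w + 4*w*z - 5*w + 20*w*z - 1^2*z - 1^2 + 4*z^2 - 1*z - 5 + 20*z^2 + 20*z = -6*w + 24*z^2 + z*(24*w + 18) - 6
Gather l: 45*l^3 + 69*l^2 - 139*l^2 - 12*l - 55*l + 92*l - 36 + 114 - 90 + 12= 45*l^3 - 70*l^2 + 25*l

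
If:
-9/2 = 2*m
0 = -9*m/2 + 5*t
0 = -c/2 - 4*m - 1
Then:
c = 16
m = -9/4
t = -81/40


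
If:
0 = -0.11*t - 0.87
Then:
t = -7.91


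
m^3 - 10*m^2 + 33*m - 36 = (m - 4)*(m - 3)^2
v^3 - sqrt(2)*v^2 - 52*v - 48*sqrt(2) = (v - 6*sqrt(2))*(v + sqrt(2))*(v + 4*sqrt(2))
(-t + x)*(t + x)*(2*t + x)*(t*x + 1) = -2*t^4*x - t^3*x^2 - 2*t^3 + 2*t^2*x^3 - t^2*x + t*x^4 + 2*t*x^2 + x^3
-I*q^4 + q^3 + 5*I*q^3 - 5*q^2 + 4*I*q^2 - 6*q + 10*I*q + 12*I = (q - 6)*(q - I)*(q + 2*I)*(-I*q - I)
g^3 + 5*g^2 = g^2*(g + 5)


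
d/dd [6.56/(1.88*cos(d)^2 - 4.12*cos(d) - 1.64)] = (24.6656*cos(d) - 27.0272)*sin(d)/(-1.88*cos(d)^2 + 4.12*cos(d) + 1.64)^2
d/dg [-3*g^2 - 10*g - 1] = -6*g - 10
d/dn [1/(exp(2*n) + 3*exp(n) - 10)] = (-2*exp(n) - 3)*exp(n)/(exp(2*n) + 3*exp(n) - 10)^2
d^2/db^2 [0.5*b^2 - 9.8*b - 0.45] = 1.00000000000000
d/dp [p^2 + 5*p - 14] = 2*p + 5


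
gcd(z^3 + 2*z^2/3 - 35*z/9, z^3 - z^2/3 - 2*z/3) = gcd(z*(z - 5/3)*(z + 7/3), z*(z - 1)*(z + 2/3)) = z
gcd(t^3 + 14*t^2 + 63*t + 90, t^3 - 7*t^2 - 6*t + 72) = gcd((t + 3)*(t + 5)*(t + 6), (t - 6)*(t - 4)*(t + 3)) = t + 3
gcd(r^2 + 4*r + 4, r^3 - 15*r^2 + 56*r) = 1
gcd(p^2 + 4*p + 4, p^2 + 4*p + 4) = p^2 + 4*p + 4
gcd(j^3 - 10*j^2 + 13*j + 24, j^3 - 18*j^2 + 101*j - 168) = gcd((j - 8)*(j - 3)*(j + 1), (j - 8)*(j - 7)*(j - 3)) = j^2 - 11*j + 24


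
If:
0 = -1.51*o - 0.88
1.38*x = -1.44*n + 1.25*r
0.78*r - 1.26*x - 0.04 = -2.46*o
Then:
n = 0.443910256410256*x + 1.64000443387861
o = -0.58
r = 1.61538461538462*x + 1.88928510782815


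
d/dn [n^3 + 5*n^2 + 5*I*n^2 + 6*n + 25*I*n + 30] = 3*n^2 + 10*n*(1 + I) + 6 + 25*I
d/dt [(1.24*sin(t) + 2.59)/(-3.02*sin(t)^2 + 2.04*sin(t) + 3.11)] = (3.7448*sin(t)^2 + 15.6436*sin(t) - 1.4272)*cos(t)/(9.1204*sin(t)^4 - 12.3216*sin(t)^3 - 14.6228*sin(t)^2 + 12.6888*sin(t) + 9.6721)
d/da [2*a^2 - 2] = 4*a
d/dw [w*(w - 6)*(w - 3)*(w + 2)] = 4*w^3 - 21*w^2 + 36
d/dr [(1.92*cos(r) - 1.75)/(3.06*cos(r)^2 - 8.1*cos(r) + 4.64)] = (5.8752*cos(r)^2 - 10.71*cos(r) + 5.2662)*sin(r)/(9.3636*cos(r)^4 - 49.572*cos(r)^3 + 94.0068*cos(r)^2 - 75.168*cos(r) + 21.5296)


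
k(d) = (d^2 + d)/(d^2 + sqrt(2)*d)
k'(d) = (-2*d - sqrt(2))*(d^2 + d)/(d^2 + sqrt(2)*d)^2 + (2*d + 1)/(d^2 + sqrt(2)*d)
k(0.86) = 0.82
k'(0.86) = 0.08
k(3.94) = 0.92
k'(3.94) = 0.01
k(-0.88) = 0.22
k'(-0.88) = 1.45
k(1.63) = 0.86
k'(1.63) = 0.04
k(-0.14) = 0.67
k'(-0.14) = 0.26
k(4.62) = 0.93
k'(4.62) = 0.01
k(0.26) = 0.75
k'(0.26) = 0.15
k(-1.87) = 1.91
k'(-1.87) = 1.99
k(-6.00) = 1.09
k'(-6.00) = 0.02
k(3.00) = 0.91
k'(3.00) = 0.02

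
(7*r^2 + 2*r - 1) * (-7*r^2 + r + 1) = -49*r^4 - 7*r^3 + 16*r^2 + r - 1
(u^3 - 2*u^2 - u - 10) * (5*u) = 5*u^4 - 10*u^3 - 5*u^2 - 50*u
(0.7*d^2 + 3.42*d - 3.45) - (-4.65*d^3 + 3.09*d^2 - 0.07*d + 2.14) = 4.65*d^3 - 2.39*d^2 + 3.49*d - 5.59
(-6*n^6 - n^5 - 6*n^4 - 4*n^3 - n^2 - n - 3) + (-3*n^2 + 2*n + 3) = -6*n^6 - n^5 - 6*n^4 - 4*n^3 - 4*n^2 + n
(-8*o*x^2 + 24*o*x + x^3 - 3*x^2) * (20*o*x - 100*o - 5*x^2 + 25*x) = -160*o^2*x^3 + 1280*o^2*x^2 - 2400*o^2*x + 60*o*x^4 - 480*o*x^3 + 900*o*x^2 - 5*x^5 + 40*x^4 - 75*x^3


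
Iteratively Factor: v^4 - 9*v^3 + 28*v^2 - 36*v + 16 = (v - 4)*(v^3 - 5*v^2 + 8*v - 4) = (v - 4)*(v - 1)*(v^2 - 4*v + 4) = (v - 4)*(v - 2)*(v - 1)*(v - 2)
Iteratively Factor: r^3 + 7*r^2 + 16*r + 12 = (r + 2)*(r^2 + 5*r + 6) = (r + 2)*(r + 3)*(r + 2)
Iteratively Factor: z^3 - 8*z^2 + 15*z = (z)*(z^2 - 8*z + 15) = z*(z - 5)*(z - 3)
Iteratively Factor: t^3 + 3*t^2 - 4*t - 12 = (t + 2)*(t^2 + t - 6) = (t - 2)*(t + 2)*(t + 3)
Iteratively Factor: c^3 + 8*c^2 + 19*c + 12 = (c + 1)*(c^2 + 7*c + 12) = (c + 1)*(c + 3)*(c + 4)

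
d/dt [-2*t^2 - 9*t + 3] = -4*t - 9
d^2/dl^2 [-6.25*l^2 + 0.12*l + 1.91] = -12.5000000000000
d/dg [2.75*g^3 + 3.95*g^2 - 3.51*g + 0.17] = 8.25*g^2 + 7.9*g - 3.51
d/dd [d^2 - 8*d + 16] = 2*d - 8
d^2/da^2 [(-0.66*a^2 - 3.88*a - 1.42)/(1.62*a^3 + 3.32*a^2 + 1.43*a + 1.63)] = (-3.464208*a^6 - 61.0960319999999*a^5 - 160.755192*a^4 - 159.08828*a^3 + 30.727992*a^2 + 108.030408*a + 24.142104)/(4.251528*a^9 + 26.139024*a^8 + 64.82754*a^7 + 95.574356*a^6 + 109.825062*a^5 + 96.923088*a^4 + 62.268269*a^3 + 36.462285*a^2 + 11.398101*a + 4.330747)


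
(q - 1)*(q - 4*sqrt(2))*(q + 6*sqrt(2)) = q^3 - q^2 + 2*sqrt(2)*q^2 - 48*q - 2*sqrt(2)*q + 48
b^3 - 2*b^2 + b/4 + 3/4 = (b - 3/2)*(b - 1)*(b + 1/2)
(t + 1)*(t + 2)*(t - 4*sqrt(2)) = t^3 - 4*sqrt(2)*t^2 + 3*t^2 - 12*sqrt(2)*t + 2*t - 8*sqrt(2)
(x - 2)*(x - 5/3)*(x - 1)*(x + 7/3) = x^4 - 7*x^3/3 - 35*x^2/9 + 13*x - 70/9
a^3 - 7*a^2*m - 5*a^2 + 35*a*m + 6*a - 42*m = (a - 3)*(a - 2)*(a - 7*m)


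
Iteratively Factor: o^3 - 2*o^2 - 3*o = (o - 3)*(o^2 + o) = o*(o - 3)*(o + 1)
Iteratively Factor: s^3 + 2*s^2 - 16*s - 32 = (s + 4)*(s^2 - 2*s - 8) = (s - 4)*(s + 4)*(s + 2)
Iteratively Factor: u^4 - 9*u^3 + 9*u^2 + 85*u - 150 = (u - 5)*(u^3 - 4*u^2 - 11*u + 30) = (u - 5)^2*(u^2 + u - 6) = (u - 5)^2*(u - 2)*(u + 3)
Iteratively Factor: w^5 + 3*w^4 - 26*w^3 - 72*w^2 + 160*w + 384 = (w - 4)*(w^4 + 7*w^3 + 2*w^2 - 64*w - 96) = (w - 4)*(w + 2)*(w^3 + 5*w^2 - 8*w - 48) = (w - 4)*(w - 3)*(w + 2)*(w^2 + 8*w + 16) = (w - 4)*(w - 3)*(w + 2)*(w + 4)*(w + 4)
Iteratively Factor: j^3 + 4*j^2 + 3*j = (j + 1)*(j^2 + 3*j) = (j + 1)*(j + 3)*(j)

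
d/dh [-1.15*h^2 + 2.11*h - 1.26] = 2.11 - 2.3*h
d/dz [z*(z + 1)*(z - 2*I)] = 3*z^2 + z*(2 - 4*I) - 2*I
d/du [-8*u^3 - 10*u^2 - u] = -24*u^2 - 20*u - 1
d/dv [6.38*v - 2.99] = 6.38000000000000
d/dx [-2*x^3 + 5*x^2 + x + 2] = -6*x^2 + 10*x + 1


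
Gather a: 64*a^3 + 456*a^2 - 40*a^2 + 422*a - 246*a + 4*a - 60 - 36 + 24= 64*a^3 + 416*a^2 + 180*a - 72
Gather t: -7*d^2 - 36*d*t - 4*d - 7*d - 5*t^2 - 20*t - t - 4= -7*d^2 - 11*d - 5*t^2 + t*(-36*d - 21) - 4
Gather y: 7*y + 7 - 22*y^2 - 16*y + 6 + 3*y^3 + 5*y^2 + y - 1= 3*y^3 - 17*y^2 - 8*y + 12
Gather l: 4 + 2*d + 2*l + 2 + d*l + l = 2*d + l*(d + 3) + 6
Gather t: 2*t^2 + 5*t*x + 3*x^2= 2*t^2 + 5*t*x + 3*x^2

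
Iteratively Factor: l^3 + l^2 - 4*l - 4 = (l - 2)*(l^2 + 3*l + 2) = (l - 2)*(l + 2)*(l + 1)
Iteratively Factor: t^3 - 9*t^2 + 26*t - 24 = (t - 2)*(t^2 - 7*t + 12) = (t - 3)*(t - 2)*(t - 4)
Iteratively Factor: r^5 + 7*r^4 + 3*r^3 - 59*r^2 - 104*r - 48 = (r + 1)*(r^4 + 6*r^3 - 3*r^2 - 56*r - 48) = (r + 1)*(r + 4)*(r^3 + 2*r^2 - 11*r - 12) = (r + 1)^2*(r + 4)*(r^2 + r - 12) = (r + 1)^2*(r + 4)^2*(r - 3)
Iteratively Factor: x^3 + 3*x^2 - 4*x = (x - 1)*(x^2 + 4*x) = (x - 1)*(x + 4)*(x)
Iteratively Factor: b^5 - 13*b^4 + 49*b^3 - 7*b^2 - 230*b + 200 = (b + 2)*(b^4 - 15*b^3 + 79*b^2 - 165*b + 100) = (b - 4)*(b + 2)*(b^3 - 11*b^2 + 35*b - 25) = (b - 4)*(b - 1)*(b + 2)*(b^2 - 10*b + 25) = (b - 5)*(b - 4)*(b - 1)*(b + 2)*(b - 5)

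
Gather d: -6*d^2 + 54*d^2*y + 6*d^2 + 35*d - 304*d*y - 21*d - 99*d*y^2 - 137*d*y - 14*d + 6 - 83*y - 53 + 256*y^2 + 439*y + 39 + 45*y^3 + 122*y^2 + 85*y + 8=54*d^2*y + d*(-99*y^2 - 441*y) + 45*y^3 + 378*y^2 + 441*y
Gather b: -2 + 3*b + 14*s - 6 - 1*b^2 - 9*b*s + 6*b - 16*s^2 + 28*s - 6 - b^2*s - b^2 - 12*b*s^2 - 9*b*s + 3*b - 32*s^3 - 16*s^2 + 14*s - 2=b^2*(-s - 2) + b*(-12*s^2 - 18*s + 12) - 32*s^3 - 32*s^2 + 56*s - 16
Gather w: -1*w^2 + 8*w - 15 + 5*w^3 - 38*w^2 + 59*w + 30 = 5*w^3 - 39*w^2 + 67*w + 15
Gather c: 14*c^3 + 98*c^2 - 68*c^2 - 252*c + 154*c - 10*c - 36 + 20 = 14*c^3 + 30*c^2 - 108*c - 16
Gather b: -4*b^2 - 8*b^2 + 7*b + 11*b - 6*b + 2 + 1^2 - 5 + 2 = -12*b^2 + 12*b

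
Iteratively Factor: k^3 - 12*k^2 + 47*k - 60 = (k - 4)*(k^2 - 8*k + 15) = (k - 5)*(k - 4)*(k - 3)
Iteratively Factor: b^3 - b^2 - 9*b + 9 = (b - 1)*(b^2 - 9) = (b - 3)*(b - 1)*(b + 3)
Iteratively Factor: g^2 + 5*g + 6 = (g + 3)*(g + 2)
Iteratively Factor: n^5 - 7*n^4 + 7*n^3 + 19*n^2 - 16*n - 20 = (n - 2)*(n^4 - 5*n^3 - 3*n^2 + 13*n + 10) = (n - 2)*(n + 1)*(n^3 - 6*n^2 + 3*n + 10) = (n - 2)^2*(n + 1)*(n^2 - 4*n - 5) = (n - 2)^2*(n + 1)^2*(n - 5)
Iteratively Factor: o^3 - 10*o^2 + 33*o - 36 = (o - 3)*(o^2 - 7*o + 12) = (o - 3)^2*(o - 4)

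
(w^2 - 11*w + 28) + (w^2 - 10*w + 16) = 2*w^2 - 21*w + 44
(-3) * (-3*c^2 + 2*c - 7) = 9*c^2 - 6*c + 21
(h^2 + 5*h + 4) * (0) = 0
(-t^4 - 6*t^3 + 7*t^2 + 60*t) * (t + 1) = -t^5 - 7*t^4 + t^3 + 67*t^2 + 60*t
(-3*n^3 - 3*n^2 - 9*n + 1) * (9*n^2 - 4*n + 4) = -27*n^5 - 15*n^4 - 81*n^3 + 33*n^2 - 40*n + 4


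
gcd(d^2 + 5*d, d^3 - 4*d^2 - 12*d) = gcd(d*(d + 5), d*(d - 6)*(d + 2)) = d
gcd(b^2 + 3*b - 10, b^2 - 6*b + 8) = b - 2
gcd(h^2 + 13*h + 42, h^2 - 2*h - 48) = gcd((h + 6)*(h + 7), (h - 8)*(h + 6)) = h + 6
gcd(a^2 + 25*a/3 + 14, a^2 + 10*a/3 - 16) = a + 6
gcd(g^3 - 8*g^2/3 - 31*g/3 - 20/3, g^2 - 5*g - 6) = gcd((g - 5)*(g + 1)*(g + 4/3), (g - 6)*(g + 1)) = g + 1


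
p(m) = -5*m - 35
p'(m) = -5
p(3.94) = -54.70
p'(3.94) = -5.00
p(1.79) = -43.95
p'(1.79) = -5.00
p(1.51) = -42.55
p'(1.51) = -5.00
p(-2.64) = -21.80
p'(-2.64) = -5.00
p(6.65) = -68.25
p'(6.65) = -5.00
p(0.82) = -39.10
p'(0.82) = -5.00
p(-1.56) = -27.20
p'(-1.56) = -5.00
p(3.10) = -50.50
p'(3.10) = -5.00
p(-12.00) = 25.00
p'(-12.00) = -5.00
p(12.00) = -95.00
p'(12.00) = -5.00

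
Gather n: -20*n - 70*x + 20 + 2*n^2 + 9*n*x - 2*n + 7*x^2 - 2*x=2*n^2 + n*(9*x - 22) + 7*x^2 - 72*x + 20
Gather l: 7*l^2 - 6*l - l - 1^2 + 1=7*l^2 - 7*l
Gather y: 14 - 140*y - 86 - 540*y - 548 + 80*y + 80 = -600*y - 540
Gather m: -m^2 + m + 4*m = -m^2 + 5*m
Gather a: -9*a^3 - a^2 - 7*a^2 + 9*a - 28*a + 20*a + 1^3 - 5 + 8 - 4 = -9*a^3 - 8*a^2 + a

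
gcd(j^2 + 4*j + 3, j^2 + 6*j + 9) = j + 3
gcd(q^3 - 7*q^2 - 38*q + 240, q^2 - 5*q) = q - 5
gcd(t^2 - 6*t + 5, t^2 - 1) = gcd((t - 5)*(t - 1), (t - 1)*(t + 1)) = t - 1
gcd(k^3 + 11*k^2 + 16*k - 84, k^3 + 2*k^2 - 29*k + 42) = k^2 + 5*k - 14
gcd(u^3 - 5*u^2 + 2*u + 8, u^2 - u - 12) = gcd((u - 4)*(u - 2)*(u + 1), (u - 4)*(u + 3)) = u - 4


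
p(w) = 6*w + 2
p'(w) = 6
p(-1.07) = -4.42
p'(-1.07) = 6.00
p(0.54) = 5.24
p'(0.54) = 6.00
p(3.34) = 22.04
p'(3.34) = 6.00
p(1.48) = 10.88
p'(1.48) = 6.00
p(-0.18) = 0.92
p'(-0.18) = 6.00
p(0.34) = 4.04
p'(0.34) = 6.00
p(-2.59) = -13.54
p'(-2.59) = 6.00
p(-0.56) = -1.36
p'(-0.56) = 6.00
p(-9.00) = -52.00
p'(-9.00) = 6.00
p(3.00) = 20.00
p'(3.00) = 6.00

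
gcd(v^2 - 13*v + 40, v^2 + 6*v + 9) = 1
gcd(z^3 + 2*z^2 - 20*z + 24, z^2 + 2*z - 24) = z + 6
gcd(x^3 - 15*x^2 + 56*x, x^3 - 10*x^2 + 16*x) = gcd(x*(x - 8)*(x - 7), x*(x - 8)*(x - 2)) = x^2 - 8*x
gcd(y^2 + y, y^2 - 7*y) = y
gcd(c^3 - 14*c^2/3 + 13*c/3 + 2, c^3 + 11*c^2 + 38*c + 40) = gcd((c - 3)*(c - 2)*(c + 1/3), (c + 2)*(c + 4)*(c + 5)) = 1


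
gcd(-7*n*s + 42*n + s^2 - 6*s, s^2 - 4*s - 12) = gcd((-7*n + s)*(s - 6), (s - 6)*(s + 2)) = s - 6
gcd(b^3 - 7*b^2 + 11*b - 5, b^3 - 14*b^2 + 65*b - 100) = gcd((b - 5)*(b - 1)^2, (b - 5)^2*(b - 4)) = b - 5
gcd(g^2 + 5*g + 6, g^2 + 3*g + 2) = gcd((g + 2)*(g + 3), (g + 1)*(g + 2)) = g + 2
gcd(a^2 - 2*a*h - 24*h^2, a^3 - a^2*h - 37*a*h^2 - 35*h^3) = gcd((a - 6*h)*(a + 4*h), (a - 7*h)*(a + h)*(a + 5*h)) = 1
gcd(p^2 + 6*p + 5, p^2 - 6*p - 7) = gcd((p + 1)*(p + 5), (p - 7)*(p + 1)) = p + 1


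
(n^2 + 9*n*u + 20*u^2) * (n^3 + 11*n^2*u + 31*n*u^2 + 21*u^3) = n^5 + 20*n^4*u + 150*n^3*u^2 + 520*n^2*u^3 + 809*n*u^4 + 420*u^5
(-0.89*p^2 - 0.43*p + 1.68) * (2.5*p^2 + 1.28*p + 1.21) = -2.225*p^4 - 2.2142*p^3 + 2.5727*p^2 + 1.6301*p + 2.0328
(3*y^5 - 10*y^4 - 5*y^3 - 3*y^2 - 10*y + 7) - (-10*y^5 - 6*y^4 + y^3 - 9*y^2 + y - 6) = 13*y^5 - 4*y^4 - 6*y^3 + 6*y^2 - 11*y + 13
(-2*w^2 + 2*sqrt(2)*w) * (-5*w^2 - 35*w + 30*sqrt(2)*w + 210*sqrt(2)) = 10*w^4 - 70*sqrt(2)*w^3 + 70*w^3 - 490*sqrt(2)*w^2 + 120*w^2 + 840*w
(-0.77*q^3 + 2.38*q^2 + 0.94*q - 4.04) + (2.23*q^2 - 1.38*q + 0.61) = -0.77*q^3 + 4.61*q^2 - 0.44*q - 3.43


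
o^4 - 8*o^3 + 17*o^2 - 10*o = o*(o - 5)*(o - 2)*(o - 1)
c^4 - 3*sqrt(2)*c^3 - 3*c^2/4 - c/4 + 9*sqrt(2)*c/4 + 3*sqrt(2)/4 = (c - 1)*(c + 1/2)^2*(c - 3*sqrt(2))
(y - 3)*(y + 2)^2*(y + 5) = y^4 + 6*y^3 - 3*y^2 - 52*y - 60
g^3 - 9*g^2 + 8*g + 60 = (g - 6)*(g - 5)*(g + 2)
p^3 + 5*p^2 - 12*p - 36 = (p - 3)*(p + 2)*(p + 6)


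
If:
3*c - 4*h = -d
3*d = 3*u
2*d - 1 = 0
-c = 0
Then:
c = 0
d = 1/2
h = 1/8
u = 1/2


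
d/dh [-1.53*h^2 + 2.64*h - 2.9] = 2.64 - 3.06*h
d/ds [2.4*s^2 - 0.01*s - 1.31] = 4.8*s - 0.01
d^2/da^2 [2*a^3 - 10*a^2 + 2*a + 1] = 12*a - 20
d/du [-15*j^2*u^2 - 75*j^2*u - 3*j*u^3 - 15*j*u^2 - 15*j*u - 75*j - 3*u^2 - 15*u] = -30*j^2*u - 75*j^2 - 9*j*u^2 - 30*j*u - 15*j - 6*u - 15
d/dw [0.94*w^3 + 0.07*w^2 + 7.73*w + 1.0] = 2.82*w^2 + 0.14*w + 7.73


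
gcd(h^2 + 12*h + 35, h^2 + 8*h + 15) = h + 5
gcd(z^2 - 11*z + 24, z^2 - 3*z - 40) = z - 8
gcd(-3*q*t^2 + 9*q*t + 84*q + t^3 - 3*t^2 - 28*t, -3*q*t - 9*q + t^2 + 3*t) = 3*q - t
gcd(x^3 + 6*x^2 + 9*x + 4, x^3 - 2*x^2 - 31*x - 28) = x^2 + 5*x + 4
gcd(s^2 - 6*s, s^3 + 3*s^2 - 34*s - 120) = s - 6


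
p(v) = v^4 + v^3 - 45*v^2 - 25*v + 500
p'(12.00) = 6239.00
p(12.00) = 16184.00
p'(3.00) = -160.00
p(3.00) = 128.00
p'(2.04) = -162.16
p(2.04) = 287.54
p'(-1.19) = 79.61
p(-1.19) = 466.35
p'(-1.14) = 75.57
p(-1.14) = 470.23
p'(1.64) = -146.89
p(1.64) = 349.61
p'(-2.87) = 163.45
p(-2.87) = 245.30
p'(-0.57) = 26.53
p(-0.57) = 499.55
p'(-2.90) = 163.67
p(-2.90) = 240.39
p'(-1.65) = 113.70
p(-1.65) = 421.66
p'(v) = 4*v^3 + 3*v^2 - 90*v - 25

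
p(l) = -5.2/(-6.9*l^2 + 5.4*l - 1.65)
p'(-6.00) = 0.01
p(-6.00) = 0.02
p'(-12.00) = 0.00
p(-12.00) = 0.00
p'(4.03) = -0.03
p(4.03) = 0.06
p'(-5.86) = 0.01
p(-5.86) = 0.02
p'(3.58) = -0.05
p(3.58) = 0.07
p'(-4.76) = 0.01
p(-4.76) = 0.03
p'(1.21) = -2.16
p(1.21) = 1.00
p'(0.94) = -5.52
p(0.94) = 1.95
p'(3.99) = -0.03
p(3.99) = 0.06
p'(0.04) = 12.07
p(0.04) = 3.60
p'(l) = -5.2*(13.8*l - 5.4)/(-6.9*l^2 + 5.4*l - 1.65)^2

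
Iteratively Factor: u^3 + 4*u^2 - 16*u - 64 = (u + 4)*(u^2 - 16) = (u - 4)*(u + 4)*(u + 4)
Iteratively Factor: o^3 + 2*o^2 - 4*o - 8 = (o + 2)*(o^2 - 4) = (o - 2)*(o + 2)*(o + 2)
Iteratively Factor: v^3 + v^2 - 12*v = (v - 3)*(v^2 + 4*v) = (v - 3)*(v + 4)*(v)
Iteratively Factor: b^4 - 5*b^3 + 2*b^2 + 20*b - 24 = (b - 2)*(b^3 - 3*b^2 - 4*b + 12) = (b - 3)*(b - 2)*(b^2 - 4) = (b - 3)*(b - 2)*(b + 2)*(b - 2)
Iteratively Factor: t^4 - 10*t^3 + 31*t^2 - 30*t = (t - 2)*(t^3 - 8*t^2 + 15*t) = (t - 5)*(t - 2)*(t^2 - 3*t) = t*(t - 5)*(t - 2)*(t - 3)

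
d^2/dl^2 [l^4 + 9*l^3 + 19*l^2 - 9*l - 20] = 12*l^2 + 54*l + 38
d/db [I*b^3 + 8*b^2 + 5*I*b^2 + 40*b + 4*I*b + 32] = 3*I*b^2 + b*(16 + 10*I) + 40 + 4*I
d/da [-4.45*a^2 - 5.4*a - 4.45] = -8.9*a - 5.4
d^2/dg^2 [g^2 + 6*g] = 2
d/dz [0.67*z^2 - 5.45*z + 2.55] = 1.34*z - 5.45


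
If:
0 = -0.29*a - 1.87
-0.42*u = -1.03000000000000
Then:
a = -6.45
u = 2.45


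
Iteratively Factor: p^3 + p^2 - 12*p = (p + 4)*(p^2 - 3*p) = (p - 3)*(p + 4)*(p)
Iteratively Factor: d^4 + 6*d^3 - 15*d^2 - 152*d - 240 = (d + 4)*(d^3 + 2*d^2 - 23*d - 60) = (d - 5)*(d + 4)*(d^2 + 7*d + 12) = (d - 5)*(d + 3)*(d + 4)*(d + 4)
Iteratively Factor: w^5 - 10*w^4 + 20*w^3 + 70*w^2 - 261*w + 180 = (w + 3)*(w^4 - 13*w^3 + 59*w^2 - 107*w + 60) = (w - 5)*(w + 3)*(w^3 - 8*w^2 + 19*w - 12) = (w - 5)*(w - 4)*(w + 3)*(w^2 - 4*w + 3) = (w - 5)*(w - 4)*(w - 1)*(w + 3)*(w - 3)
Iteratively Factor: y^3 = (y)*(y^2) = y^2*(y)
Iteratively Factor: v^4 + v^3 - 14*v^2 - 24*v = (v + 2)*(v^3 - v^2 - 12*v) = (v + 2)*(v + 3)*(v^2 - 4*v) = (v - 4)*(v + 2)*(v + 3)*(v)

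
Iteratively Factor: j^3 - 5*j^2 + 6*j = (j - 3)*(j^2 - 2*j) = (j - 3)*(j - 2)*(j)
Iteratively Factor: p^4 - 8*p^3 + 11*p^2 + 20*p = (p - 4)*(p^3 - 4*p^2 - 5*p) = p*(p - 4)*(p^2 - 4*p - 5) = p*(p - 4)*(p + 1)*(p - 5)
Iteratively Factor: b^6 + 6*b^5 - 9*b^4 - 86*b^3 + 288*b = (b + 4)*(b^5 + 2*b^4 - 17*b^3 - 18*b^2 + 72*b) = (b + 4)^2*(b^4 - 2*b^3 - 9*b^2 + 18*b) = b*(b + 4)^2*(b^3 - 2*b^2 - 9*b + 18) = b*(b - 3)*(b + 4)^2*(b^2 + b - 6) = b*(b - 3)*(b - 2)*(b + 4)^2*(b + 3)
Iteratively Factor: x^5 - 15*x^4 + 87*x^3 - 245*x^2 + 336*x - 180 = (x - 3)*(x^4 - 12*x^3 + 51*x^2 - 92*x + 60) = (x - 3)^2*(x^3 - 9*x^2 + 24*x - 20) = (x - 3)^2*(x - 2)*(x^2 - 7*x + 10) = (x - 3)^2*(x - 2)^2*(x - 5)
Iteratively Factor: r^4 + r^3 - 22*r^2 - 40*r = (r + 2)*(r^3 - r^2 - 20*r) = (r + 2)*(r + 4)*(r^2 - 5*r) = r*(r + 2)*(r + 4)*(r - 5)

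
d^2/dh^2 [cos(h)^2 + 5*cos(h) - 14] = -5*cos(h) - 2*cos(2*h)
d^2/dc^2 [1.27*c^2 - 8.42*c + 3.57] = 2.54000000000000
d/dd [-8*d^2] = -16*d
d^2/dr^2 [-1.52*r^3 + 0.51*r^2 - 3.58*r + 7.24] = 1.02 - 9.12*r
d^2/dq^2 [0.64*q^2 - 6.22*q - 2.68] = 1.28000000000000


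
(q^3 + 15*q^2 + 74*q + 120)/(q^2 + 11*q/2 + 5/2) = 2*(q^2 + 10*q + 24)/(2*q + 1)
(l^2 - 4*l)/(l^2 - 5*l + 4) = l/(l - 1)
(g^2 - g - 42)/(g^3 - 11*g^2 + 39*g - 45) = (g^2 - g - 42)/(g^3 - 11*g^2 + 39*g - 45)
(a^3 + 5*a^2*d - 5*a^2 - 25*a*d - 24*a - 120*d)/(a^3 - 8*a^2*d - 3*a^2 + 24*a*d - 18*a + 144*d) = (a^2 + 5*a*d - 8*a - 40*d)/(a^2 - 8*a*d - 6*a + 48*d)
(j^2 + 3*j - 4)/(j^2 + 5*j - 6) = (j + 4)/(j + 6)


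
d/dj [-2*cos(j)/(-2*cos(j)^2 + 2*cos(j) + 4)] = (cos(j)^2 + 2)*sin(j)/(sin(j)^2 + cos(j) + 1)^2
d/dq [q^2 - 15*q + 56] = 2*q - 15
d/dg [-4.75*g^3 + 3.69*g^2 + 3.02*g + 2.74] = -14.25*g^2 + 7.38*g + 3.02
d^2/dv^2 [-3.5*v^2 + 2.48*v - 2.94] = -7.00000000000000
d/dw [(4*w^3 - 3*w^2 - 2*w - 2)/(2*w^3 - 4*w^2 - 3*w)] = (-10*w^4 - 16*w^3 + 13*w^2 - 16*w - 6)/(w^2*(4*w^4 - 16*w^3 + 4*w^2 + 24*w + 9))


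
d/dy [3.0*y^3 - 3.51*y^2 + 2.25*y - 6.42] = 9.0*y^2 - 7.02*y + 2.25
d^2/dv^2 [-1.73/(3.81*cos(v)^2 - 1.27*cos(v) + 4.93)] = (100.451412*(1 - cos(v)^2)^2 - 25.112853*cos(v)^3 - 76.9644130000001*cos(v)^2 + 61.057409*cos(v) - 41.041828)/(3.81*cos(v)^2 - 1.27*cos(v) + 4.93)^3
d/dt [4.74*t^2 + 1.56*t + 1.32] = 9.48*t + 1.56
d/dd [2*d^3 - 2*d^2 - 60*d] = 6*d^2 - 4*d - 60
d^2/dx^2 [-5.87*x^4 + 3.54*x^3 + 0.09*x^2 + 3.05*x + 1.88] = -70.44*x^2 + 21.24*x + 0.18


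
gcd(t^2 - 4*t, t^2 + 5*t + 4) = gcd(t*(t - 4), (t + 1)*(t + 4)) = 1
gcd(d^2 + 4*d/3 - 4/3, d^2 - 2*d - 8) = d + 2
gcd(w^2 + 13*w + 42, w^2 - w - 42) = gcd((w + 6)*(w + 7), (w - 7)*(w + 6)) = w + 6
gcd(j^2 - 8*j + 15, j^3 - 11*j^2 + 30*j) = j - 5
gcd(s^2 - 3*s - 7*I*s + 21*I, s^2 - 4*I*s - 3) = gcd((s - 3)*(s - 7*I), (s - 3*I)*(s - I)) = 1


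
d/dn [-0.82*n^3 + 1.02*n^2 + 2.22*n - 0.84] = -2.46*n^2 + 2.04*n + 2.22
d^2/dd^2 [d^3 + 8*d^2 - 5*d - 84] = 6*d + 16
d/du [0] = 0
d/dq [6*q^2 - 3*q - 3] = 12*q - 3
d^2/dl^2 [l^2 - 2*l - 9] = 2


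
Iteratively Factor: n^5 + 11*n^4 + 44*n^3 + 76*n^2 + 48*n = (n + 4)*(n^4 + 7*n^3 + 16*n^2 + 12*n) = n*(n + 4)*(n^3 + 7*n^2 + 16*n + 12) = n*(n + 2)*(n + 4)*(n^2 + 5*n + 6) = n*(n + 2)*(n + 3)*(n + 4)*(n + 2)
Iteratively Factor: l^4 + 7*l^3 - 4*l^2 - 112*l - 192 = (l + 3)*(l^3 + 4*l^2 - 16*l - 64) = (l - 4)*(l + 3)*(l^2 + 8*l + 16) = (l - 4)*(l + 3)*(l + 4)*(l + 4)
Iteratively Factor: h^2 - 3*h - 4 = (h + 1)*(h - 4)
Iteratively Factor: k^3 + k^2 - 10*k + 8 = (k - 2)*(k^2 + 3*k - 4) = (k - 2)*(k + 4)*(k - 1)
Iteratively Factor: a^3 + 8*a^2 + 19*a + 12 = (a + 1)*(a^2 + 7*a + 12) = (a + 1)*(a + 3)*(a + 4)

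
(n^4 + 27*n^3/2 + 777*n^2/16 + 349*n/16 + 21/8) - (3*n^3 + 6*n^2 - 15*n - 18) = n^4 + 21*n^3/2 + 681*n^2/16 + 589*n/16 + 165/8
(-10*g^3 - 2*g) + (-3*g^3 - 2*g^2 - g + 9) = -13*g^3 - 2*g^2 - 3*g + 9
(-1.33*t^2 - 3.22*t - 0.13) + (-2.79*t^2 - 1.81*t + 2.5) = -4.12*t^2 - 5.03*t + 2.37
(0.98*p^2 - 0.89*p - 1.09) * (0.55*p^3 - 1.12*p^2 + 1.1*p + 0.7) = 0.539*p^5 - 1.5871*p^4 + 1.4753*p^3 + 0.9278*p^2 - 1.822*p - 0.763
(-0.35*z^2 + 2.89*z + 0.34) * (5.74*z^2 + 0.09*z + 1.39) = -2.009*z^4 + 16.5571*z^3 + 1.7252*z^2 + 4.0477*z + 0.4726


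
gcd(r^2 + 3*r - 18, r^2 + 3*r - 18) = r^2 + 3*r - 18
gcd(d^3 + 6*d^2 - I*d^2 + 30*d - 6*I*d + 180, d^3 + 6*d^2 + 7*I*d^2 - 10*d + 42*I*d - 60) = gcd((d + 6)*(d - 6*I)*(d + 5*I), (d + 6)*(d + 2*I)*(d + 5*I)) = d^2 + d*(6 + 5*I) + 30*I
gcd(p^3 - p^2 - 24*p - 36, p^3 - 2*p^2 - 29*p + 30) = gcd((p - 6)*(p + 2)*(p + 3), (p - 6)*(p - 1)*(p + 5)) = p - 6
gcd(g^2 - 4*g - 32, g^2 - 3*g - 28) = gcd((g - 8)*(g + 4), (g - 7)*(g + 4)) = g + 4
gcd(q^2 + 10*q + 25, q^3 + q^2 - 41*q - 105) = q + 5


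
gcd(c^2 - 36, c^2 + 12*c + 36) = c + 6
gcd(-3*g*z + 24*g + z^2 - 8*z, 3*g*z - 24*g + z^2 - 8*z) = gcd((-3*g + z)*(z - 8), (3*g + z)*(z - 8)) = z - 8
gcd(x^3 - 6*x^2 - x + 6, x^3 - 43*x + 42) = x^2 - 7*x + 6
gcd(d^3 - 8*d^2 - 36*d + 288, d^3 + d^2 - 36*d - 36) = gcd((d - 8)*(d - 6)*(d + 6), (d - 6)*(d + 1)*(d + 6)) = d^2 - 36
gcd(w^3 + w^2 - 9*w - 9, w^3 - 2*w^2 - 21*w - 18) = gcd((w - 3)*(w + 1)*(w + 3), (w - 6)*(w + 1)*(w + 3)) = w^2 + 4*w + 3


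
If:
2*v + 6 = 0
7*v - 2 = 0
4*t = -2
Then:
No Solution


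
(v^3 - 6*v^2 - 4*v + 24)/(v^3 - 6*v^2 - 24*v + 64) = (v^2 - 4*v - 12)/(v^2 - 4*v - 32)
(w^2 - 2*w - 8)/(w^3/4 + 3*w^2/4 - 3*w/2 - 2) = 4*(w^2 - 2*w - 8)/(w^3 + 3*w^2 - 6*w - 8)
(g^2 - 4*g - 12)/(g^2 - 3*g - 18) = (g + 2)/(g + 3)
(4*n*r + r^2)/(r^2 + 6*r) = (4*n + r)/(r + 6)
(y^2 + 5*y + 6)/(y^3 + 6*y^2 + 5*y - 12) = (y + 2)/(y^2 + 3*y - 4)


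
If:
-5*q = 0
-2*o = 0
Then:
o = 0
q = 0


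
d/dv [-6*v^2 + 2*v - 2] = 2 - 12*v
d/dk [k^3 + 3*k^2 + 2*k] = 3*k^2 + 6*k + 2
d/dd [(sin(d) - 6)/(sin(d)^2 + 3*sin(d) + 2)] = (12*sin(d) + cos(d)^2 + 19)*cos(d)/(sin(d)^2 + 3*sin(d) + 2)^2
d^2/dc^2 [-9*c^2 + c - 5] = -18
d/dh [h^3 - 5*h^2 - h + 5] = 3*h^2 - 10*h - 1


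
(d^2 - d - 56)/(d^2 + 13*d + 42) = (d - 8)/(d + 6)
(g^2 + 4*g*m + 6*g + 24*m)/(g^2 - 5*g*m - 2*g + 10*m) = (g^2 + 4*g*m + 6*g + 24*m)/(g^2 - 5*g*m - 2*g + 10*m)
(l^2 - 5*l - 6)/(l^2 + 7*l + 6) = (l - 6)/(l + 6)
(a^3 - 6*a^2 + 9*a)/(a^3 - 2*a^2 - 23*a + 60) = a*(a - 3)/(a^2 + a - 20)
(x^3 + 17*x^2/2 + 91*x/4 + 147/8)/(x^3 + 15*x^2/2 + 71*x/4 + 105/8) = (2*x + 7)/(2*x + 5)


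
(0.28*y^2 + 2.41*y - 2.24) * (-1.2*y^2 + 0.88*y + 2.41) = -0.336*y^4 - 2.6456*y^3 + 5.4836*y^2 + 3.8369*y - 5.3984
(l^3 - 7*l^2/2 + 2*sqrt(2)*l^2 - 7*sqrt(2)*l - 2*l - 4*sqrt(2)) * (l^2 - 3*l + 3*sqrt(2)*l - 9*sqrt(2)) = l^5 - 13*l^4/2 + 5*sqrt(2)*l^4 - 65*sqrt(2)*l^3/2 + 41*l^3/2 - 72*l^2 + 85*sqrt(2)*l^2/2 + 30*sqrt(2)*l + 102*l + 72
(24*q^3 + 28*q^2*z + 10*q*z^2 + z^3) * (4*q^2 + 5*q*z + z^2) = 96*q^5 + 232*q^4*z + 204*q^3*z^2 + 82*q^2*z^3 + 15*q*z^4 + z^5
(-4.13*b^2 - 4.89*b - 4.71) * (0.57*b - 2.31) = -2.3541*b^3 + 6.753*b^2 + 8.6112*b + 10.8801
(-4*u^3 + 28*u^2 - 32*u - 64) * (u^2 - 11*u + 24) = -4*u^5 + 72*u^4 - 436*u^3 + 960*u^2 - 64*u - 1536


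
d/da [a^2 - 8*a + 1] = 2*a - 8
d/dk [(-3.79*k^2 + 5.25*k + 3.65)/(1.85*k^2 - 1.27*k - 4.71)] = (-4.8992*k^2 + 22.1968*k - 20.092)/(3.4225*k^4 - 4.699*k^3 - 15.8141*k^2 + 11.9634*k + 22.1841)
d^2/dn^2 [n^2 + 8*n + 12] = 2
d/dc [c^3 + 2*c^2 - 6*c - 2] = 3*c^2 + 4*c - 6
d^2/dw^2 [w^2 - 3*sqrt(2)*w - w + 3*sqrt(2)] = 2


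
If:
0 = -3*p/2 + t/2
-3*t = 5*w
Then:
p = -5*w/9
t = -5*w/3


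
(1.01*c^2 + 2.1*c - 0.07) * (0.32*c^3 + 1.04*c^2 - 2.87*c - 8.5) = 0.3232*c^5 + 1.7224*c^4 - 0.7371*c^3 - 14.6848*c^2 - 17.6491*c + 0.595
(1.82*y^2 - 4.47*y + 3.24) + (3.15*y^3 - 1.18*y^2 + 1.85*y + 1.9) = 3.15*y^3 + 0.64*y^2 - 2.62*y + 5.14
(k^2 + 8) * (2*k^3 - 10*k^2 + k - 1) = 2*k^5 - 10*k^4 + 17*k^3 - 81*k^2 + 8*k - 8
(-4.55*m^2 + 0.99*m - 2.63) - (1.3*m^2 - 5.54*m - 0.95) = -5.85*m^2 + 6.53*m - 1.68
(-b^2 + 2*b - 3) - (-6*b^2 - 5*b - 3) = 5*b^2 + 7*b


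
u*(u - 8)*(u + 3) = u^3 - 5*u^2 - 24*u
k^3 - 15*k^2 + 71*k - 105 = (k - 7)*(k - 5)*(k - 3)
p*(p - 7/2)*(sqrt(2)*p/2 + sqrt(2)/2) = sqrt(2)*p^3/2 - 5*sqrt(2)*p^2/4 - 7*sqrt(2)*p/4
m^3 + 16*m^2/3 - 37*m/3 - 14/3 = (m - 2)*(m + 1/3)*(m + 7)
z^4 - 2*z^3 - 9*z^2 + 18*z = z*(z - 3)*(z - 2)*(z + 3)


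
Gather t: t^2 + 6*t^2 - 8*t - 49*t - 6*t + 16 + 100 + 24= 7*t^2 - 63*t + 140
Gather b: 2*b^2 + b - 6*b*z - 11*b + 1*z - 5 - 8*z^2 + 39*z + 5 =2*b^2 + b*(-6*z - 10) - 8*z^2 + 40*z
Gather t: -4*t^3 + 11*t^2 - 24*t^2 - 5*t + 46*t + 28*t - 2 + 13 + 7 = -4*t^3 - 13*t^2 + 69*t + 18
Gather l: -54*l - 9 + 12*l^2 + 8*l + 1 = 12*l^2 - 46*l - 8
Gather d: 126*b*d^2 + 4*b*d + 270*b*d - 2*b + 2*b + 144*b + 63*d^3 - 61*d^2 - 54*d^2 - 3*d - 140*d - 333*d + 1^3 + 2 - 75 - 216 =144*b + 63*d^3 + d^2*(126*b - 115) + d*(274*b - 476) - 288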